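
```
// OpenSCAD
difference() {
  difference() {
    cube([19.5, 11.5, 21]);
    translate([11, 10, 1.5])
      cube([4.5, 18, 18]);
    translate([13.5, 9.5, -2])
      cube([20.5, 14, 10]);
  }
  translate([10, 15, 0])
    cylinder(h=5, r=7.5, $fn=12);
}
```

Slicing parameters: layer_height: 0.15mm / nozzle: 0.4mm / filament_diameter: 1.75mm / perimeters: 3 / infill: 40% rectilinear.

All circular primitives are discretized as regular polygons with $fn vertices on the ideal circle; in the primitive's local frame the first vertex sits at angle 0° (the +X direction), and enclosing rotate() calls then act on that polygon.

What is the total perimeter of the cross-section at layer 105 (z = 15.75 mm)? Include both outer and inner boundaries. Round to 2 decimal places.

65.00 mm

At z = 15.75 mm: the cube is present — its section is the full 19.5×11.5 rectangle (perimeter 62.00 mm); the cube at (11, 10) (footprint 4.5×18) is included at this height (perimeter 45.00 mm); the cube at (13.5, 9.5) is not intersected at this z (z outside [-2, 8]); Subtracting the remaining from the first: starting from the 19.5×11.5 cube, the 4.5×18 cube at (11, 10) partially overlaps it — only the 6.75 mm² overlap (of its 81.00 mm²) is removed, clipping the outline — boundary = 65.00 mm; the cylinder at (10, 15) does not reach this height (z outside [0, 5]); After the difference (first − rest): none of the subtracted shapes is present at this height, so that combined region is unchanged — boundary = 65.00 mm. Overall, the cross-section is a single solid region. Total boundary length (outer) = 65.00 mm.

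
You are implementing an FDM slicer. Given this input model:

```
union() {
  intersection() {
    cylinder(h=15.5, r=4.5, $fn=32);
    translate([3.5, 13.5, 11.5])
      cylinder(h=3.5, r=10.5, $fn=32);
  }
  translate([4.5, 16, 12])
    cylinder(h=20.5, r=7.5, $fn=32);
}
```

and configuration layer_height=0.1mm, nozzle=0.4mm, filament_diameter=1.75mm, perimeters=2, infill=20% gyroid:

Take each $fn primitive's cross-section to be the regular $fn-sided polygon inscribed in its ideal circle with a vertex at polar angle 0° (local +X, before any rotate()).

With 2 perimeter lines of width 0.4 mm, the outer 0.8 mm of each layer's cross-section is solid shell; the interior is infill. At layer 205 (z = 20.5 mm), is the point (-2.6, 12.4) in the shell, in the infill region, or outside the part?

At z = 20.5 mm: the cylinder is absent (z outside [0, 15.5]); the cylinder at (3.5, 13.5) is not intersected at this z (z outside [11.5, 15]); Keeping only the common overlap: at least one operand is absent at this height, so nothing remains; the r=7.5 cylinder at (4.5, 16) contributes a regular 32-gon of circumradius 7.5; Taking the union: only the r=7.5 cylinder at (4.5, 16) is present, so the union is just that shape — 1 connected region. Overall, the cross-section is a single solid region. The nearest boundary edge runs (-2.43, 13.13)→(-1.74, 11.83); distance from the point to it = 0.49 mm. The point is not inside any of the regions above, so it lies outside the cross-section (0.49 mm from the nearest boundary).

outside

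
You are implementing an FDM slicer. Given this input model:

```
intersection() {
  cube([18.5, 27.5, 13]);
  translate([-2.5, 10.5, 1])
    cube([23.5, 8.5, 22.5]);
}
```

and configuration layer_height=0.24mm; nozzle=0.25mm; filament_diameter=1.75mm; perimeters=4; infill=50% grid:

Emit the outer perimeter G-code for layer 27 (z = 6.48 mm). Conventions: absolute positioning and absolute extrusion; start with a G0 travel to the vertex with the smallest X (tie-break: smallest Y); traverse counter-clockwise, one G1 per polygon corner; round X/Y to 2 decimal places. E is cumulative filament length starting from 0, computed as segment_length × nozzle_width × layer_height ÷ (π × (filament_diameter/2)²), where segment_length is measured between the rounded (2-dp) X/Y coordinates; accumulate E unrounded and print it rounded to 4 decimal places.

G0 X0.00 Y10.50 Z6.48
G1 X18.50 Y10.50 E0.4615
G1 X18.50 Y19.00 E0.6735
G1 X0.00 Y19.00 E1.1350
G1 X0.00 Y10.50 E1.3470

At z = 6.48 mm: the 18.5×27.5 cube contributes its full rectangle; the 23.5×8.5 cube at (-2.5, 10.5) contributes its full rectangle; After intersecting: the 23.5×8.5 cube at (-2.5, 10.5) partially overlaps the 18.5×27.5 cube; clipping to the common part keeps 157.25 mm² — 1 connected region. The outline is a single polygon with 4 vertices. Extrusion per mm of travel: 0.25 × 0.24 / (π × 0.875²) = 0.024945. Accumulating E over each segment gives final E = 1.3470.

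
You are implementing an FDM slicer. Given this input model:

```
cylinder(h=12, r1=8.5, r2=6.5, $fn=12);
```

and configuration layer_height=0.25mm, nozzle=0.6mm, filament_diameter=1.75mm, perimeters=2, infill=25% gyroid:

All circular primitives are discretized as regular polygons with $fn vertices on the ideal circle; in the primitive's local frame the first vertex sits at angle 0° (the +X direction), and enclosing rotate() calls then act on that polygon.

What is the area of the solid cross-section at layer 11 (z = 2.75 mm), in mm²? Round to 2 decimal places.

At z = 2.75 mm: the cone (r1=8.5→r2=6.5) has section circumradius 8.042 here — a regular 12-gon (area = (12/2)·8.042²·sin(360°/12) = 194.01 mm²). Overall, the cross-section is a single solid region. Net area = 194.01 mm².

194.01 mm²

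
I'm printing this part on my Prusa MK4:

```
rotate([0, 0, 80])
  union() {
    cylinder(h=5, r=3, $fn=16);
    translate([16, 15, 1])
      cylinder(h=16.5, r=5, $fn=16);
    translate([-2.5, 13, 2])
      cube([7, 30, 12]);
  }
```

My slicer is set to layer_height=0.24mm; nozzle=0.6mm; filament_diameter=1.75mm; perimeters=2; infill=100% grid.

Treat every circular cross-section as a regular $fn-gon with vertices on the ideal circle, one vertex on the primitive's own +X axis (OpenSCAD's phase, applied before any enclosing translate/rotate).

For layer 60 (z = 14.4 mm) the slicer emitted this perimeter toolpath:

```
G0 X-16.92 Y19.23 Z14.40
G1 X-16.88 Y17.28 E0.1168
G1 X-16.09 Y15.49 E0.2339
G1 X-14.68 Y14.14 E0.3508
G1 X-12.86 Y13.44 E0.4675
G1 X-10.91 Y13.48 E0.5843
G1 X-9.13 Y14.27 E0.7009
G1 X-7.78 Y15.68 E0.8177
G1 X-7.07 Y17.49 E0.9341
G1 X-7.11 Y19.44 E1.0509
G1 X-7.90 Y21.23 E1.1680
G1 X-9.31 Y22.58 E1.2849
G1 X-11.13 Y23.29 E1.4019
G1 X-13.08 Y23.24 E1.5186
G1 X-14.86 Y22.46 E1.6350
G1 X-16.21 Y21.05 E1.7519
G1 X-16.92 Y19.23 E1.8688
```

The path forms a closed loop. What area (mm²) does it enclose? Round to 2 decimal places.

Apply the shoelace formula to the sequence of (X, Y) vertices; enclosed area = 76.54 mm².

76.54 mm²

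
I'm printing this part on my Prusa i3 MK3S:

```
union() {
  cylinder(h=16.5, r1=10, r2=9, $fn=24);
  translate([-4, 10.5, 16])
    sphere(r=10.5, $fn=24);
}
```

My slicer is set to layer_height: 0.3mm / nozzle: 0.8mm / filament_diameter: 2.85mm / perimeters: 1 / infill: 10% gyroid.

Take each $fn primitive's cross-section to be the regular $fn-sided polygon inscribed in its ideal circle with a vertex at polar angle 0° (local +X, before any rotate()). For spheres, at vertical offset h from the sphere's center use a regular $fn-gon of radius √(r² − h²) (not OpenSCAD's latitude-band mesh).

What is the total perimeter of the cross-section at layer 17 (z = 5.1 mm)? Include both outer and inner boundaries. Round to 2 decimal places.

At z = 5.1 mm: the cone: at t=0.309 of its height the radius interpolates to r₁+(r₂−r₁)t = 9.691, giving a regular 24-gon of that circumradius (perimeter = 2·24·9.691·sin(180°/24) = 60.72 mm); the sphere at (-4, 10.5) does not reach this height (|z−center|=10.900 > r=10.5); Merging all regions: only the cone is present, so the union is just that shape — boundary = 60.72 mm. Overall, the cross-section is a single solid region. Total boundary length (outer) = 60.72 mm.

60.72 mm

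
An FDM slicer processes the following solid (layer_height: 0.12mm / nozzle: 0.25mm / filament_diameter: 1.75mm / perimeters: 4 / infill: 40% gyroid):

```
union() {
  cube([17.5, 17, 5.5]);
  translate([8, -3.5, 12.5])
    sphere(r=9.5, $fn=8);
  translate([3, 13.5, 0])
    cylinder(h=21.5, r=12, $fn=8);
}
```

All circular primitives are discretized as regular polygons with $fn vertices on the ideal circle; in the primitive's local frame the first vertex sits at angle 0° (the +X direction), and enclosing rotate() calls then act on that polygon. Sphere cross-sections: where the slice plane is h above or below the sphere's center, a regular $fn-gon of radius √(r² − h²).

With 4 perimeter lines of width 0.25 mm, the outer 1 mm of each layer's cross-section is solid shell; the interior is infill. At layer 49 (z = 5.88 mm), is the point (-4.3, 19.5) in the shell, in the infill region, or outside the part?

At z = 5.88 mm: the cube is not intersected at this z (z outside [0, 5.5]); the r=9.5 sphere at (8, -3.5) slices to a regular 8-gon of circumradius 6.814 (√(r²−h²) with h=6.62 from center); the r=12 cylinder at (3, 13.5) contributes a regular 8-gon of circumradius 12; Combining (union): the 2 present regions are separate (no shared area or edge), so areas and boundary lengths simply add and each stays a separate island — 2 connected regions. Overall, the cross-section has 2 separate islands. The nearest boundary edge runs (-9.00, 13.50)→(-5.49, 21.99); distance from the point to it = 2.05 mm. (Shell/infill is judged within the island containing the point — the largest one.) The point is inside the cross-section and 2.05 mm from the nearest boundary — more than the 1 mm shell width (4 × 0.25), so it's in the infill interior.

infill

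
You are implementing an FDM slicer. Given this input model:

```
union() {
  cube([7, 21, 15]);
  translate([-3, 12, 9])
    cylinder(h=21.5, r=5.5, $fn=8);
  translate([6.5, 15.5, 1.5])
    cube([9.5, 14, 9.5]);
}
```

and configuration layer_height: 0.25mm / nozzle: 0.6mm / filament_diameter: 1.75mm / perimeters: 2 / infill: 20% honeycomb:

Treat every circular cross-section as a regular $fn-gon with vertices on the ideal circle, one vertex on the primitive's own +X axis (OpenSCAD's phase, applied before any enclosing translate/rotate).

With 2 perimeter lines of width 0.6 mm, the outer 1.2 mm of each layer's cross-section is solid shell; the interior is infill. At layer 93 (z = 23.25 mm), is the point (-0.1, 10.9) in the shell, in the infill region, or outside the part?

At z = 23.25 mm: the cube does not reach this height (z outside [0, 15]); the cylinder at (-3, 12): section is a regular 8-gon, circumradius r=5.5; the cube at (6.5, 15.5) is absent (z outside [1.5, 11]); Taking the union: only the r=5.5 cylinder at (-3, 12) is present, so the union is just that shape — 1 connected region. Overall, the cross-section is a single solid region. The nearest boundary edge runs (0.89, 8.11)→(2.50, 12.00); distance from the point to it = 1.98 mm. The point is inside the cross-section and 1.98 mm from the nearest boundary — more than the 1.2 mm shell width (2 × 0.6), so it's in the infill interior.

infill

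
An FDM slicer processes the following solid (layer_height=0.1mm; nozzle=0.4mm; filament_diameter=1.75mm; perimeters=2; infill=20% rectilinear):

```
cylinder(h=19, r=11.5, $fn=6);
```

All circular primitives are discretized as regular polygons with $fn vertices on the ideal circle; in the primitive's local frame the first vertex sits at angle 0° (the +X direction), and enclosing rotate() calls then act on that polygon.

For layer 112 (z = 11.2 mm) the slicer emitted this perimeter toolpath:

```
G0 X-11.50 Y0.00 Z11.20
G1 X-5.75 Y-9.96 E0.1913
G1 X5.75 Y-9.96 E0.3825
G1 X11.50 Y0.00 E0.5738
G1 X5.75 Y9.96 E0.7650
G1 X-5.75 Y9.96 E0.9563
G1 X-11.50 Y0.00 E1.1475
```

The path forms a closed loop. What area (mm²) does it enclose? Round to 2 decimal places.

Apply the shoelace formula to the sequence of (X, Y) vertices; enclosed area = 343.62 mm².

343.62 mm²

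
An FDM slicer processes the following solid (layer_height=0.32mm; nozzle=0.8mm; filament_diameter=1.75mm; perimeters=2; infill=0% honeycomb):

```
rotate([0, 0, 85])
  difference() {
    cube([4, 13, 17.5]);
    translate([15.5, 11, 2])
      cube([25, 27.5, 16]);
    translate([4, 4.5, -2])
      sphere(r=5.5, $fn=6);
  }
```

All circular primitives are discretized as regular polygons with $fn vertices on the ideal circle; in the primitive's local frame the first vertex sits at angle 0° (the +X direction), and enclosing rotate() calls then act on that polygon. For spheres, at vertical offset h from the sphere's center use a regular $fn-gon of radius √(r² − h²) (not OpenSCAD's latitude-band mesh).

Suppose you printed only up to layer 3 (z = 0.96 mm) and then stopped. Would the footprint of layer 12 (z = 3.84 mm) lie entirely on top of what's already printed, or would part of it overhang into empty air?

part overhangs

Compare the two slices. At z = 0.96: the cube (footprint 4×13) is included at this height (area 52.00 mm²); the cube at (15.5, 11) does not reach this height (z outside [2, 18]); the r=5.5 sphere at (4, 4.5) slices to a regular 6-gon of circumradius 4.636 (√(r²−h²) with h=2.96 from center) (area = (6/2)·4.636²·sin(360°/6) = 55.83 mm²); Subtracting the remaining from the first: starting from the 4×13 cube (52.00 mm²), the r=5.5 sphere at (4, 4.5) partially overlaps it — only the 27.21 mm² overlap (of its 55.83 mm²) is removed, clipping the outline — area = 24.79 mm²; (rotated 85° about Z; rotation is an isometry so areas/perimeters/island counts are preserved). At z = 3.84: the cube (footprint 4×13) is included at this height (area 52.00 mm²); the cube at (15.5, 11) is present — its section is the full 25×27.5 rectangle (area 687.50 mm²); the sphere at (4, 4.5) is absent (|z−center|=5.840 > r=5.5); Taking the first minus the rest: starting from the 4×13 cube (52.00 mm²), the 25×27.5 cube at (15.5, 11) misses the remaining region (no effect) — area = 52.00 mm²; (whole slice rotated 85° about Z — lengths, areas and connectivity unchanged). Checking containment: at z = 3.84 the cross-section extends beyond the z = 0.96 cross-section by about 27.21 mm².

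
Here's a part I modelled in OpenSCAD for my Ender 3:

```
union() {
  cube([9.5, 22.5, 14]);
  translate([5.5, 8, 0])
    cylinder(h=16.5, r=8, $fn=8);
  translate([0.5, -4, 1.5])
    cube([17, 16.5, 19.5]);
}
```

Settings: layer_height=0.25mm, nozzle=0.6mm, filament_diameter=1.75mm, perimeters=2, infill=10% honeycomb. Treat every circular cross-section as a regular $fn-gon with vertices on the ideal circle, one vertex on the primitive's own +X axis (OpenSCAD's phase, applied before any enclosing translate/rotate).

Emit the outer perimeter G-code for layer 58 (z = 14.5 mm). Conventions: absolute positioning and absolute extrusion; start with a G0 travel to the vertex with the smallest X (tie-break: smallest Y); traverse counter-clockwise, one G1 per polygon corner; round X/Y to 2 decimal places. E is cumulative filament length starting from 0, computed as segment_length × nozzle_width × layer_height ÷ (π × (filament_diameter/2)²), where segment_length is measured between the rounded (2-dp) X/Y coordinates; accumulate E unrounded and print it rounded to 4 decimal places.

G0 X-2.50 Y8.00 Z14.50
G1 X-0.16 Y2.34 E0.3819
G1 X0.50 Y2.07 E0.4264
G1 X0.50 Y-4.00 E0.8050
G1 X17.50 Y-4.00 E1.8651
G1 X17.50 Y12.50 E2.8941
G1 X11.64 Y12.50 E3.2596
G1 X11.16 Y13.66 E3.3378
G1 X5.50 Y16.00 E3.7198
G1 X-0.16 Y13.66 E4.1017
G1 X-2.50 Y8.00 E4.4837

At z = 14.5 mm: the cube is not intersected at this z (z outside [0, 14]); the cylinder at (5.5, 8): section is a regular 8-gon, circumradius r=8; the cube at (0.5, -4) is present — its section is the full 17×16.5 rectangle; Merging all regions: the regions partially overlap (shared area 134.38 mm²), so overlapping operands fuse into one piece — 1 connected region. The outline is a single polygon with 10 vertices. Extrusion per mm of travel: 0.6 × 0.25 / (π × 0.875²) = 0.062363. Accumulating E over each segment gives final E = 4.4837.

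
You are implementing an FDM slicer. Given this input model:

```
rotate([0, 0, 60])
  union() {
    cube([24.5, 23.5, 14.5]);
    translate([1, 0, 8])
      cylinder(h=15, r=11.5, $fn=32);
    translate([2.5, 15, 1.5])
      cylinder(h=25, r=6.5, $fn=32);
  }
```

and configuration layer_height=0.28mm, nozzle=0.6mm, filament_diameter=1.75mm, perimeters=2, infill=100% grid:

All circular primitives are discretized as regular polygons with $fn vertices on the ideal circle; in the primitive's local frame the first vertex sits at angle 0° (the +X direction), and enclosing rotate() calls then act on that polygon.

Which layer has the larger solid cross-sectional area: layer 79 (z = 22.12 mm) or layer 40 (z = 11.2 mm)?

Layer 79 (z = 22.12): the cube is not intersected at this z (z outside [0, 14.5]); the r=11.5 cylinder at (1, 0) gives a regular 32-gon of circumradius 11.5 (constant along its height) (area = (32/2)·11.500²·sin(360°/32) = 412.81 mm²); the r=6.5 cylinder at (2.5, 15) contributes a regular 32-gon of circumradius 6.5 (area = (32/2)·6.500²·sin(360°/32) = 131.88 mm²); Taking the union: the regions partially overlap — summed areas 544.69 mm² minus the doubly-counted overlap 17.99 mm² gives 526.70 mm² — area = 526.70 mm²; (whole slice rotated 60° about Z — lengths, areas and connectivity unchanged). So its area = 526.70 mm². Layer 40 (z = 11.2): the cube is present — its section is the full 24.5×23.5 rectangle (area 575.75 mm²); the cylinder at (1, 0): section is a regular 32-gon, circumradius r=11.5 (area = (32/2)·11.500²·sin(360°/32) = 412.81 mm²); the cylinder at (2.5, 15): section is a regular 32-gon, circumradius r=6.5 (area = (32/2)·6.500²·sin(360°/32) = 131.88 mm²); Merging all regions: the regions partially overlap — summed areas 1120.44 mm² minus the doubly-counted overlap 215.72 mm² gives 904.72 mm² — area = 904.72 mm²; (rotated 60° about Z; rotation is an isometry so areas/perimeters/island counts are preserved). So its area = 904.72 mm². Layer 40 is larger (904.72 vs 526.70 mm²).

layer 40 (z = 11.2 mm)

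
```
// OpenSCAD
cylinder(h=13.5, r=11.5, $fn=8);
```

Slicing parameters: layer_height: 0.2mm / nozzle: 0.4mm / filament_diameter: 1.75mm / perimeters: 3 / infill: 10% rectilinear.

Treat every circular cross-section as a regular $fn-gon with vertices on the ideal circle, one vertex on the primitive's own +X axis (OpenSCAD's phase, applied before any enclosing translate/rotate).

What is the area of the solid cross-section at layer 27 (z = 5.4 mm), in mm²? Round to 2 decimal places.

374.06 mm²

At z = 5.4 mm: the cylinder: section is a regular 8-gon, circumradius r=11.5 (area = (8/2)·11.500²·sin(360°/8) = 374.06 mm²). Overall, the cross-section is a single solid region. Net area = 374.06 mm².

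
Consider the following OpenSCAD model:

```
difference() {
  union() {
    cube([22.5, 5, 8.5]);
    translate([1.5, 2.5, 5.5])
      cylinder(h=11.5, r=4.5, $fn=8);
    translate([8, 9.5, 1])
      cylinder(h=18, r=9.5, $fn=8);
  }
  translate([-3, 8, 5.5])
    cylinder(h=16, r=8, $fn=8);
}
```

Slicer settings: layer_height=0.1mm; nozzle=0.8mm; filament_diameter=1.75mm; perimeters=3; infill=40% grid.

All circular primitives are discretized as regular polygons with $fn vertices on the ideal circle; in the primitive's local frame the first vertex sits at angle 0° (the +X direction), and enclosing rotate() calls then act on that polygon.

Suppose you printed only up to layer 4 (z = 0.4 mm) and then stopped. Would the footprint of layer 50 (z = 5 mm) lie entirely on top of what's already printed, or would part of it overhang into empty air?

Compare the two slices. At z = 0.4: the cube (footprint 22.5×5) is included at this height (area 112.50 mm²); the cylinder at (1.5, 2.5) is not intersected at this z (z outside [5.5, 17]); the cylinder at (8, 9.5) does not reach this height (z outside [1, 19]); Combining (union): only the 22.5×5 cube is present, so the union is just that shape — area = 112.50 mm²; the cylinder at (-3, 8) is not intersected at this z (z outside [5.5, 21.5]); Taking the first minus the rest: none of the subtracted shapes is present at this height, so the result so far is unchanged — area = 112.50 mm². At z = 5: the cube is present — its section is the full 22.5×5 rectangle (area 112.50 mm²); the cylinder at (1.5, 2.5) does not reach this height (z outside [5.5, 17]); the r=9.5 cylinder at (8, 9.5) gives a regular 8-gon of circumradius 9.5 (constant along its height) (area = (8/2)·9.500²·sin(360°/8) = 255.27 mm²); Merging all regions: the regions partially overlap — summed areas 367.77 mm² minus the doubly-counted overlap 50.52 mm² gives 317.24 mm² — area = 317.24 mm²; the cylinder at (-3, 8) is not intersected at this z (z outside [5.5, 21.5]); Taking the first minus the rest: none of the subtracted shapes is present at this height, so that combined region is unchanged — area = 317.24 mm². Checking containment: at z = 5 the cross-section extends beyond the z = 0.4 cross-section by about 204.74 mm².

part overhangs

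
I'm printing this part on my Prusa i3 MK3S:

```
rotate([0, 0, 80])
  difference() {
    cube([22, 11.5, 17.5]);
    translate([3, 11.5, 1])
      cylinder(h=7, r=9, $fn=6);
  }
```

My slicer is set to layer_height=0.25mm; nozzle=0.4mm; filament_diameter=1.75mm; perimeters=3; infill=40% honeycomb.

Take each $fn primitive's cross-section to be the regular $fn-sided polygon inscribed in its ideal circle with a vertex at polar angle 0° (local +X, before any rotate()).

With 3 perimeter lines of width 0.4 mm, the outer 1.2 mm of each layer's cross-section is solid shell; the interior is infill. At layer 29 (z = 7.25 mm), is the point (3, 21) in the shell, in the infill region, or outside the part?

At z = 7.25 mm: the cube (footprint 22×11.5) is included at this height; the r=9 cylinder at (3, 11.5) gives a regular 6-gon of circumradius 9 (constant along its height); Taking the first minus the rest: starting from the 22×11.5 cube, the r=9 cylinder at (3, 11.5) partially overlaps it — only the 75.99 mm² overlap (of its 210.44 mm²) is removed, clipping the outline — 1 connected region; (rotated 80° about Z; rotation is an isometry so areas/perimeters/island counts are preserved). Overall, the cross-section is a single solid region. Undo the 80° rotation: the query point maps to (21.202, 0.692) in the un-rotated model frame. The nearest boundary edge runs (22.00, 0.00)→(0.00, 0.00); distance from the point to it = 0.69 mm. The point is inside the cross-section, 0.69 mm from the nearest boundary — within the 1.2 mm shell band (3 × 0.4).

shell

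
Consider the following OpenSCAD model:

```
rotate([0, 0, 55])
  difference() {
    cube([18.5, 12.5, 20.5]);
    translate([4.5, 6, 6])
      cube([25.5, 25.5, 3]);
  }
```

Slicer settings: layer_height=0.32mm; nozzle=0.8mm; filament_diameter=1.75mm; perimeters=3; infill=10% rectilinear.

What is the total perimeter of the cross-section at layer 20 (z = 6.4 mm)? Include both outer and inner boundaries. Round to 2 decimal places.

At z = 6.4 mm: the cube (footprint 18.5×12.5) is included at this height (perimeter 62.00 mm); the 25.5×25.5 cube at (4.5, 6) contributes its full rectangle (perimeter 102.00 mm); After the difference (first − rest): starting from the 18.5×12.5 cube, the 25.5×25.5 cube at (4.5, 6) partially overlaps it — only the 91.00 mm² overlap (of its 650.25 mm²) is removed, clipping the outline — boundary = 62.00 mm; (rotated 55° about Z; rotation is an isometry so areas/perimeters/island counts are preserved). Overall, the cross-section is a single solid region. Total boundary length (outer) = 62.00 mm.

62.00 mm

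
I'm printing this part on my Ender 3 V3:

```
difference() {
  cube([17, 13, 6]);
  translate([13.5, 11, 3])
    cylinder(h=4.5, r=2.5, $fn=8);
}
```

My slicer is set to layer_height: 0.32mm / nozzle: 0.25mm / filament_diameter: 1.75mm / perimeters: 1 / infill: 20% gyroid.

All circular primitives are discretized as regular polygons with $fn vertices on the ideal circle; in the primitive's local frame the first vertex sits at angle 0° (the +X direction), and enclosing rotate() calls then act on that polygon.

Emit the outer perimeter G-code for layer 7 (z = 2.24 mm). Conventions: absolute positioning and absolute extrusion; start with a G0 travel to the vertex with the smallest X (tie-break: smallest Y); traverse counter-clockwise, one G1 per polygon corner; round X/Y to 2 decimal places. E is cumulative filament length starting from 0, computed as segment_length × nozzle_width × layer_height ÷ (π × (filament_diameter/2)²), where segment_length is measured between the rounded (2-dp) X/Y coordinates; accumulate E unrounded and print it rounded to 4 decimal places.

At z = 2.24 mm: the cube (footprint 17×13) is included at this height; the cylinder at (13.5, 11) does not reach this height (z outside [3, 7.5]); Taking the first minus the rest: none of the subtracted shapes is present at this height, so the 17×13 cube is unchanged — 1 connected region. The outline is a single polygon with 4 vertices. Extrusion per mm of travel: 0.25 × 0.32 / (π × 0.875²) = 0.033260. Accumulating E over each segment gives final E = 1.9956.

G0 X0.00 Y0.00 Z2.24
G1 X17.00 Y0.00 E0.5654
G1 X17.00 Y13.00 E0.9978
G1 X0.00 Y13.00 E1.5632
G1 X0.00 Y0.00 E1.9956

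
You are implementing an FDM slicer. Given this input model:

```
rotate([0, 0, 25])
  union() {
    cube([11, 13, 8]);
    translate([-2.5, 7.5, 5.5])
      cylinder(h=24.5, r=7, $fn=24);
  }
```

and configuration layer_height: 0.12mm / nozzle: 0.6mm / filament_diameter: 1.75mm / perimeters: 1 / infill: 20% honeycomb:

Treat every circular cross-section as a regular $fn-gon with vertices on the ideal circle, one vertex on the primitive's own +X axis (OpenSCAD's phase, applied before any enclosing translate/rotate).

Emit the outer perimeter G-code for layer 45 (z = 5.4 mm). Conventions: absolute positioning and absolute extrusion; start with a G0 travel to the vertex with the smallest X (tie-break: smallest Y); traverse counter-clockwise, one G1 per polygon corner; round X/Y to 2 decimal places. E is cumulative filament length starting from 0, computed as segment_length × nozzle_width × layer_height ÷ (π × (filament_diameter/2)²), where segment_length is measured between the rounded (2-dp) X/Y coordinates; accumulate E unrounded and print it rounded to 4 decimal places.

At z = 5.4 mm: the 11×13 cube contributes its full rectangle; the cylinder at (-2.5, 7.5) is not intersected at this z (z outside [5.5, 30]); Taking the union: only the 11×13 cube is present, so the union is just that shape — 1 connected region; (whole slice rotated 25° about Z — lengths, areas and connectivity unchanged). The outline is a single polygon with 4 vertices. Extrusion per mm of travel: 0.6 × 0.12 / (π × 0.875²) = 0.029934. Accumulating E over each segment gives final E = 1.4367.

G0 X-5.49 Y11.78 Z5.40
G1 X0.00 Y0.00 E0.3890
G1 X9.97 Y4.65 E0.7183
G1 X4.48 Y16.43 E1.1074
G1 X-5.49 Y11.78 E1.4367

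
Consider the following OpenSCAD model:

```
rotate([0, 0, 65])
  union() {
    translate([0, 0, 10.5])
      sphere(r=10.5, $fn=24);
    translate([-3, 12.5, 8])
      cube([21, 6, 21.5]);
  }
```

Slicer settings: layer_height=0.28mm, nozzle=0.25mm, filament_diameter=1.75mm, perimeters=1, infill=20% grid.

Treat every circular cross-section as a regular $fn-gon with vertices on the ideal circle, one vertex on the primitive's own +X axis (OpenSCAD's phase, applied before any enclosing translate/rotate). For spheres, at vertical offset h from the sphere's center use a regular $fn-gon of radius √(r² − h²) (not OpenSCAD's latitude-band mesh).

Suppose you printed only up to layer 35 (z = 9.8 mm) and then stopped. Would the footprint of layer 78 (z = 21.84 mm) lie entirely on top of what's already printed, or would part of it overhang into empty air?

entirely on top

Compare the two slices. At z = 9.8: the r=10.5 sphere contributes a regular 24-gon of circumradius √(10.5²−0.7²) = 10.477 (area = (24/2)·10.477²·sin(360°/24) = 340.90 mm²); the 21×6 cube at (-3, 12.5) contributes its full rectangle (area 126.00 mm²); Taking the union: the 2 present regions are separate (no shared area or edge), so areas and boundary lengths simply add and each stays a separate island — area = 466.90 mm²; (whole slice rotated 65° about Z — lengths, areas and connectivity unchanged). At z = 21.84: the sphere is not intersected at this z (|z−center|=11.340 > r=10.5); the cube at (-3, 12.5) (footprint 21×6) is included at this height (area 126.00 mm²); Merging all regions: only the 21×6 cube at (-3, 12.5) is present, so the union is just that shape — area = 126.00 mm²; (whole slice rotated 65° about Z — lengths, areas and connectivity unchanged). Checking containment: the cross-section at z = 21.84 is a subset of the cross-section at z = 9.8.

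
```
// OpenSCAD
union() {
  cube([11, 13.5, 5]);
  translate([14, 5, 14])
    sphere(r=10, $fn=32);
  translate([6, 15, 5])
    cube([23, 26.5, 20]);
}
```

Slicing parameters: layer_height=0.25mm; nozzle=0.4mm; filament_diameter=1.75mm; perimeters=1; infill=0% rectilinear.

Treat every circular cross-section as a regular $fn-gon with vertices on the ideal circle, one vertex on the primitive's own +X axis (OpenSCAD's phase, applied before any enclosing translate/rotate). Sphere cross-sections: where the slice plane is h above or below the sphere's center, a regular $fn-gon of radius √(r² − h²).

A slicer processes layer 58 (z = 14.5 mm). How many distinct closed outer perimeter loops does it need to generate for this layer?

At z = 14.5 mm: the cube does not reach this height (z outside [0, 5]); the sphere at (14, 5): section is a regular 32-gon, circumradius = √(r²−h²) = √(10²−0.5²) = 9.987; the 23×26.5 cube at (6, 15) contributes its full rectangle; Merging all regions: the 2 present regions are separate (no shared area or edge), so areas and boundary lengths simply add and each stays a separate island — 2 connected regions. The result has 2 disconnected regions.

2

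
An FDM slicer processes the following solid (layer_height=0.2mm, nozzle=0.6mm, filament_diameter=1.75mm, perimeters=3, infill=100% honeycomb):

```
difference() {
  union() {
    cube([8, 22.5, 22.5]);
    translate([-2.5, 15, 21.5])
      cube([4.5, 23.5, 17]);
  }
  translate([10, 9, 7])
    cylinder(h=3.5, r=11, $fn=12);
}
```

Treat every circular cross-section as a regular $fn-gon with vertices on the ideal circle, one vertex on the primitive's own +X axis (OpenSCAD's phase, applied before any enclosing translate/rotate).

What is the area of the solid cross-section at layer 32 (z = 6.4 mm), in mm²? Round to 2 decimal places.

At z = 6.4 mm: the 8×22.5 cube contributes its full rectangle (area 180.00 mm²); the cube at (-2.5, 15) does not reach this height (z outside [21.5, 38.5]); Combining (union): only the 8×22.5 cube is present, so the union is just that shape — area = 180.00 mm²; the cylinder at (10, 9) does not reach this height (z outside [7, 10.5]); Taking the first minus the rest: none of the subtracted shapes is present at this height, so the result so far is unchanged — area = 180.00 mm². Overall, the cross-section is a single solid region. Net area = 180.00 mm².

180.00 mm²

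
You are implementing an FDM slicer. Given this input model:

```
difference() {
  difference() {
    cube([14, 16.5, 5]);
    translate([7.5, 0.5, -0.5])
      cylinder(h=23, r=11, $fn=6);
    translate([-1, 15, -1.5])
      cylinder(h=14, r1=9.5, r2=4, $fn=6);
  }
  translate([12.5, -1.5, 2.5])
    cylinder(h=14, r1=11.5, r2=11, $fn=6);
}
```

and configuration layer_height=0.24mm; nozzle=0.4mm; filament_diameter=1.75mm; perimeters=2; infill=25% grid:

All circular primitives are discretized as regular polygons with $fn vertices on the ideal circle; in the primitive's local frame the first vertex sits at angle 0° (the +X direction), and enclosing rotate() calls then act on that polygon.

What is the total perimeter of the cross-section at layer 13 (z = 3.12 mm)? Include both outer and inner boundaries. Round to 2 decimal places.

At z = 3.12 mm: the 14×16.5 cube contributes its full rectangle (perimeter 61.00 mm); the r=11 cylinder at (7.5, 0.5) gives a regular 6-gon of circumradius 11 (constant along its height) (perimeter = 2·6·11.000·sin(180°/6) = 66.00 mm); the cone at (-1, 15) contributes a regular 6-gon of circumradius 7.685 (interpolated between r1=9.5 and r2=4 at t=0.330) (perimeter = 2·6·7.685·sin(180°/6) = 46.11 mm); After the difference (first − rest): starting from the 14×16.5 cube, the r=11 cylinder at (7.5, 0.5) partially overlaps it — only the 136.04 mm² overlap (of its 314.37 mm²) is removed, clipping the outline; the cone at (-1, 15) partially overlaps it — only the 38.03 mm² overlap (of its 153.44 mm²) is removed, clipping the outline — boundary = 39.92 mm; the cone at (12.5, -1.5): at t=0.044 of its height the radius interpolates to r₁+(r₂−r₁)t = 11.478, giving a regular 6-gon of that circumradius (perimeter = 2·6·11.478·sin(180°/6) = 68.87 mm); After the difference (first − rest): starting from that combined region, the cone at (12.5, -1.5) partially overlaps it — only the 0.01 mm² overlap (of its 342.27 mm²) is removed, clipping the outline — boundary = 39.69 mm. Overall, the cross-section has 2 separate islands. Total boundary length (outer) = 39.69 mm.

39.69 mm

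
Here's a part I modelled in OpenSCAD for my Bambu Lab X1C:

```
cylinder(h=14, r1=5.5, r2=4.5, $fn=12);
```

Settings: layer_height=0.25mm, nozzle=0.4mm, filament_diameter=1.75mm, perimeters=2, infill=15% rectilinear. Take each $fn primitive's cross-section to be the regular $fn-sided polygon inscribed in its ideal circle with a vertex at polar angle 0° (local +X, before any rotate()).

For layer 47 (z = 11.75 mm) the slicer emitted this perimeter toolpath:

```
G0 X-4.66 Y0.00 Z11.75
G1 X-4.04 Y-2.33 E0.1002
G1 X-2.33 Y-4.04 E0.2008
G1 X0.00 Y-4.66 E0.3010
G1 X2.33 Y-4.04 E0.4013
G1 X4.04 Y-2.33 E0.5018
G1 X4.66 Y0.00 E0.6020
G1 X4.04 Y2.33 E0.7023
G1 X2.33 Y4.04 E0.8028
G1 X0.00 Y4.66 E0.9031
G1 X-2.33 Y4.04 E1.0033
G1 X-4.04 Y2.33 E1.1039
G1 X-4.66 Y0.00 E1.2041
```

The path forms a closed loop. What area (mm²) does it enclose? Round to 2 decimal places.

Apply the shoelace formula to the sequence of (X, Y) vertices; enclosed area = 65.22 mm².

65.22 mm²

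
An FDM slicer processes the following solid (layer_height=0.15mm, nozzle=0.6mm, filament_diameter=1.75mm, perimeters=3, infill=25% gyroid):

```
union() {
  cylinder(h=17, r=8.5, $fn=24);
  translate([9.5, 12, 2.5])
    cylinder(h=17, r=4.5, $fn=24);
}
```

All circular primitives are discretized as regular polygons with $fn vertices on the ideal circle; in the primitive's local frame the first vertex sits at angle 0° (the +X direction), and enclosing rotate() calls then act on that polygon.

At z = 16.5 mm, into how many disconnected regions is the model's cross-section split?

At z = 16.5 mm: the r=8.5 cylinder contributes a regular 24-gon of circumradius 8.5; the r=4.5 cylinder at (9.5, 12) contributes a regular 24-gon of circumradius 4.5; Combining (union): the 2 present regions are separate (no shared area or edge), so areas and boundary lengths simply add and each stays a separate island — 2 connected regions. The result has 2 disconnected regions.

2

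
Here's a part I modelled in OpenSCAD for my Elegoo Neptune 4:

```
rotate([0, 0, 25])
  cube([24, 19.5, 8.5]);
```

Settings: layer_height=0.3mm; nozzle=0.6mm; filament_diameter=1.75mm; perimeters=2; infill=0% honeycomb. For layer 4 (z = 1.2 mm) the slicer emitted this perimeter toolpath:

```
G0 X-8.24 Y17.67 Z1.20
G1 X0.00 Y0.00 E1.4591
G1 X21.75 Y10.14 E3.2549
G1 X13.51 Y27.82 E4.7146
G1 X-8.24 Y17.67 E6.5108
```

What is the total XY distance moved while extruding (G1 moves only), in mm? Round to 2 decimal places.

87.00 mm

Sum the Euclidean lengths of each G1 segment: total = 87.00 mm.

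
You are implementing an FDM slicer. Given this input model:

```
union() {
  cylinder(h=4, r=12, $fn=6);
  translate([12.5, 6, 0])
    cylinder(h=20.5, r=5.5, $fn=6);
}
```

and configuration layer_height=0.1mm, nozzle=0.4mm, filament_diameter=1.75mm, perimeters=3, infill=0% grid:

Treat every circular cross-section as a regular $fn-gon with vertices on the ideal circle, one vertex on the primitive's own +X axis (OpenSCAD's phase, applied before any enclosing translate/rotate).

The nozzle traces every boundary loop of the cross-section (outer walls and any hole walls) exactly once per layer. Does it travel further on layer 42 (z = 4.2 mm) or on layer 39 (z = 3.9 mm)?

Layer 42 (z = 4.2): the cylinder does not reach this height (z outside [0, 4]); the r=5.5 cylinder at (12.5, 6) gives a regular 6-gon of circumradius 5.5 (constant along its height) (perimeter = 2·6·5.500·sin(180°/6) = 33.00 mm); Merging all regions: only the r=5.5 cylinder at (12.5, 6) is present, so the union is just that shape — boundary = 33.00 mm. So its perimeter = 33.00 mm. Layer 39 (z = 3.9): the r=12 cylinder gives a regular 6-gon of circumradius 12 (constant along its height) (perimeter = 2·6·12.000·sin(180°/6) = 72.00 mm); the r=5.5 cylinder at (12.5, 6) gives a regular 6-gon of circumradius 5.5 (constant along its height) (perimeter = 2·6·5.500·sin(180°/6) = 33.00 mm); Merging all regions: the regions partially overlap (shared area 8.34 mm²), so the edge portions inside another operand are dropped and the merged outline is re-measured after clipping — boundary = 89.39 mm. So its perimeter = 89.39 mm. Layer 39 is larger (89.39 vs 33.00 mm).

layer 39 (z = 3.9 mm)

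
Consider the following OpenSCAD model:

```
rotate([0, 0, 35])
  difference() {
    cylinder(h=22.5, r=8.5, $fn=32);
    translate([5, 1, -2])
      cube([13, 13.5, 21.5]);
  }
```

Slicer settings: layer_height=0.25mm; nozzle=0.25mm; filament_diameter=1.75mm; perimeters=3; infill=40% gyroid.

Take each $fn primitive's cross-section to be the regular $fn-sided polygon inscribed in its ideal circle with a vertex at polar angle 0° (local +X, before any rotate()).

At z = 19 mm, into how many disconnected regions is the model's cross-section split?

At z = 19 mm: the r=8.5 cylinder gives a regular 32-gon of circumradius 8.5 (constant along its height); the cube at (5, 1) (footprint 13×13.5) is included at this height; After the difference (first − rest): starting from the r=8.5 cylinder, the 13×13.5 cube at (5, 1) partially overlaps it — only the 13.17 mm² overlap (of its 175.50 mm²) is removed, clipping the outline — 1 connected region; (rotated 35° about Z; rotation is an isometry so areas/perimeters/island counts are preserved). The result has 1 disconnected region.

1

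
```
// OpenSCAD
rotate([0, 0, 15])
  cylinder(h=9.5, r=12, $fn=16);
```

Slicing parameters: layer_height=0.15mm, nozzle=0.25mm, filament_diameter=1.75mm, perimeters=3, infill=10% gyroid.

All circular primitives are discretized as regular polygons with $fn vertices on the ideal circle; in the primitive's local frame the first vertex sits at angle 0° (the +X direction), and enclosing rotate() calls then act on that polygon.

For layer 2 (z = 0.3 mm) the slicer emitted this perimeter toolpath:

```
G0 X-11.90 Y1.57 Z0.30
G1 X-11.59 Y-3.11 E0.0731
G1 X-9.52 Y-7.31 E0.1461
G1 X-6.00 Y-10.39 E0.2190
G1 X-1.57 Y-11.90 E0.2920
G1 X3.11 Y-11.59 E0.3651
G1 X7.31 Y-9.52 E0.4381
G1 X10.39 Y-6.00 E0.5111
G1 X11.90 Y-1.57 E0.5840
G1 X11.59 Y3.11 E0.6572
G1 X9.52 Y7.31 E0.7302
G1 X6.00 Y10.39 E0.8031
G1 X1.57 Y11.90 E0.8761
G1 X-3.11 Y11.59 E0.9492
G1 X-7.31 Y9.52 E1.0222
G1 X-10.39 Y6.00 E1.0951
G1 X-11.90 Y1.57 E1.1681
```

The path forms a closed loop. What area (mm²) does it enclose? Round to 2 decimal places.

440.92 mm²

Apply the shoelace formula to the sequence of (X, Y) vertices; enclosed area = 440.92 mm².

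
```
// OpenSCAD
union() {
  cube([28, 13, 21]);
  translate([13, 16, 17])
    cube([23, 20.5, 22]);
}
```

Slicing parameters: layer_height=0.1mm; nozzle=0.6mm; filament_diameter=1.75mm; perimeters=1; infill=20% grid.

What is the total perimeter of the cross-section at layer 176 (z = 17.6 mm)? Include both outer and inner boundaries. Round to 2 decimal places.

At z = 17.6 mm: the cube (footprint 28×13) is included at this height (perimeter 82.00 mm); the cube at (13, 16) is present — its section is the full 23×20.5 rectangle (perimeter 87.00 mm); Combining (union): the 2 present regions are separate (no shared area or edge), so areas and boundary lengths simply add and each stays a separate island — boundary = 169.00 mm. Overall, the cross-section has 2 separate islands. Total boundary length (outer) = 169.00 mm.

169.00 mm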